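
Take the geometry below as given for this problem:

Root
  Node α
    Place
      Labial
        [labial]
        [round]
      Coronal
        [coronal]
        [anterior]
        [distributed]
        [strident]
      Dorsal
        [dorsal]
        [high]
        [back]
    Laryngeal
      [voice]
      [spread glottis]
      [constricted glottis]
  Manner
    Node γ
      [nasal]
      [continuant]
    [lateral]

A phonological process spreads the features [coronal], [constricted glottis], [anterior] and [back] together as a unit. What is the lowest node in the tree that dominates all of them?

Node α

[coronal]: Root / Node α / Place / Coronal / [coronal].
[constricted glottis] lies under Laryngeal (below Node α).
[anterior] lies under Coronal (below Node α).
[back]: Root / Node α / Place / Dorsal / [back].
Node α is the lowest common ancestor — every listed feature sits under it, and no single subconstituent of Node α covers them all.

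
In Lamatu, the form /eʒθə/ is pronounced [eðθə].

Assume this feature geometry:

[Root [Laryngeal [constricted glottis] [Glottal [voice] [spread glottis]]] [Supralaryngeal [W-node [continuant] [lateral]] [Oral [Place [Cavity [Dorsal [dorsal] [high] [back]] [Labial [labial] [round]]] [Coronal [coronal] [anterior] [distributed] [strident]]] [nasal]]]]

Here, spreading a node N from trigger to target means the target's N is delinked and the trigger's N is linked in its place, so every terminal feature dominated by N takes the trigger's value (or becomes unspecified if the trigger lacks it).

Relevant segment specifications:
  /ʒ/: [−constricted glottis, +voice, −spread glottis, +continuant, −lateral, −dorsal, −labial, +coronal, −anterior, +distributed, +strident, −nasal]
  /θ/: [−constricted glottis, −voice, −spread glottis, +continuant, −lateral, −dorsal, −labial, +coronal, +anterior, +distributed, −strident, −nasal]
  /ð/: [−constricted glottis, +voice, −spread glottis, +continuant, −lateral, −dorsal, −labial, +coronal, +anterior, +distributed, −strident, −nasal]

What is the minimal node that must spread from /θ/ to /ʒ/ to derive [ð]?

Coronal

The alternation /ʒ/ → [ð] changes [anterior], [strident] and nothing else.
Tracing each changed feature up the tree, the paths first meet at Coronal; any lower node misses at least one of them.
If Coronal spreads, every terminal under it takes /θ/'s value, producing [ð] as observed.
[voice], a feature on which the two segments disagree outside Coronal, is unchanged — nothing dominating it spread, and Coronal is the minimal sufficient constituent.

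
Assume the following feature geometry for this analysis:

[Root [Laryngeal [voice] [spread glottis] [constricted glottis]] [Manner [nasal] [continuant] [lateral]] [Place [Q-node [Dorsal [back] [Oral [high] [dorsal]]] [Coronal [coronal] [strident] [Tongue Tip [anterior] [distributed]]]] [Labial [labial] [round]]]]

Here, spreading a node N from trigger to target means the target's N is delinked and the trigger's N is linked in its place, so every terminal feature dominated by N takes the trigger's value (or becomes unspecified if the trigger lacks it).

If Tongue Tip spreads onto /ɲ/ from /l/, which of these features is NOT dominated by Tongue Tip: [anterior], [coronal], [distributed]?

The terminals dominated by Tongue Tip are [anterior], [distributed].
[anterior], [distributed] all lie under Tongue Tip, so they are overwritten when Tongue Tip spreads.
[coronal] is not within the Tongue Tip subtree (it hangs from Coronal), so /ɲ/'s [coronal] value survives.

[coronal]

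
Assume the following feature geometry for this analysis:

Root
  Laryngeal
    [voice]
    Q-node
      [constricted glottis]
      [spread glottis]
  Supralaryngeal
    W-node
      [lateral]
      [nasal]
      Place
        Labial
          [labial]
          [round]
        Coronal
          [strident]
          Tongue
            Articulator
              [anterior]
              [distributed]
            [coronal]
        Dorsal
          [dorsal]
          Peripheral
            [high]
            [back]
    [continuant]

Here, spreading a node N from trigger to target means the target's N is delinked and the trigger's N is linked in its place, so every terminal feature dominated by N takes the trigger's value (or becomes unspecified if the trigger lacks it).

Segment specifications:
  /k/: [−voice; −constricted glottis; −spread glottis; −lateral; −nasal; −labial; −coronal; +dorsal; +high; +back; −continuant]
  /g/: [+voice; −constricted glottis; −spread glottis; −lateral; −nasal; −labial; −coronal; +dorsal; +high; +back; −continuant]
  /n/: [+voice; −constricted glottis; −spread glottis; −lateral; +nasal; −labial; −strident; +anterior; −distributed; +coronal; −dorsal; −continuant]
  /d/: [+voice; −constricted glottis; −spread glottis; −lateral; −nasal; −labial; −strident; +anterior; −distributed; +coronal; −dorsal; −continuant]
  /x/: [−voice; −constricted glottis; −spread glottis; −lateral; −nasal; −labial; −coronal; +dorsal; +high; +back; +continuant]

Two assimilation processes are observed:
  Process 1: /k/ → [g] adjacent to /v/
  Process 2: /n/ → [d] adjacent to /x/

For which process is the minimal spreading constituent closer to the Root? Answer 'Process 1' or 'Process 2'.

Process 1: the feature that changes is [voice]; the minimal node is [voice] (depth 2).
In Process 2, [nasal] changes, so the minimal spreading node is [nasal] at depth 3.
[voice] is closer to Root than [nasal], so Process 1 spreads the higher node.

Process 1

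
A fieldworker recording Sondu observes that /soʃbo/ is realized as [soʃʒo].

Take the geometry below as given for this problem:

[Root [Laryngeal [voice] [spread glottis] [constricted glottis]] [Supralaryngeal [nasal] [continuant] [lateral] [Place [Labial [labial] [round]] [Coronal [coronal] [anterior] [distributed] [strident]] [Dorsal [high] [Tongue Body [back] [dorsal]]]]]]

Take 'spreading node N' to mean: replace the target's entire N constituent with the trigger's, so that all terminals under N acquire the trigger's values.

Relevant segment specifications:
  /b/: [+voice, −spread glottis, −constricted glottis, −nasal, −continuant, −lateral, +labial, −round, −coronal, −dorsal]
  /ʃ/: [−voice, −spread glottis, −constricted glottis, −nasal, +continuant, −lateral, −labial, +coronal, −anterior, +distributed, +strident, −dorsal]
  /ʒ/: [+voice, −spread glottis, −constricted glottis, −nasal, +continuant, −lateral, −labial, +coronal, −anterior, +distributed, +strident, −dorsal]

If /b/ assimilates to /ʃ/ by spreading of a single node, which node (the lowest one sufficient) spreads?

Comparing /b/ with its surface form [ʒ], the features that change are [continuant], [labial], [round], [coronal], [anterior], [distributed], [strident].
In this geometry the lowest node dominating all of them is Supralaryngeal: every daughter of Supralaryngeal dominates only a proper subset, so no lower node suffices.
If Supralaryngeal spreads, every terminal under it takes /ʃ/'s value, producing [ʒ] as observed.
Had Root spread, [voice] would have taken /ʃ/'s value; it stays as in /b/, confirming the spreading constituent is exactly Supralaryngeal.

Supralaryngeal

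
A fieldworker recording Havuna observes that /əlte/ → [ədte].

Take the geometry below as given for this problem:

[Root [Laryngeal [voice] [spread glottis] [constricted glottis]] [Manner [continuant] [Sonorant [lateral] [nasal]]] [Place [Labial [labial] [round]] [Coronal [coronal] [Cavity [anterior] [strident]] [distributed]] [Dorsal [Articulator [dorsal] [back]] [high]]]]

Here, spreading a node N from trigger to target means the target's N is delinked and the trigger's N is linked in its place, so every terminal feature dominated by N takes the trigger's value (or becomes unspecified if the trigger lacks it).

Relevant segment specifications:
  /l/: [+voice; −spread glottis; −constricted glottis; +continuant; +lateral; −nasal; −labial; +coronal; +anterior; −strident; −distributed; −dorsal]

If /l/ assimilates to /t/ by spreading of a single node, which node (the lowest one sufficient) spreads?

Manner

Comparing /l/ with its surface form [d], the features that change are [continuant], [lateral].
The smallest constituent containing every changed terminal is Manner — each of its daughters lacks at least one of the affected features.
If Manner spreads, every terminal under it takes /t/'s value, producing [d] as observed.
Since [voice] is preserved even though /t/ disagrees there, no node above Manner spread.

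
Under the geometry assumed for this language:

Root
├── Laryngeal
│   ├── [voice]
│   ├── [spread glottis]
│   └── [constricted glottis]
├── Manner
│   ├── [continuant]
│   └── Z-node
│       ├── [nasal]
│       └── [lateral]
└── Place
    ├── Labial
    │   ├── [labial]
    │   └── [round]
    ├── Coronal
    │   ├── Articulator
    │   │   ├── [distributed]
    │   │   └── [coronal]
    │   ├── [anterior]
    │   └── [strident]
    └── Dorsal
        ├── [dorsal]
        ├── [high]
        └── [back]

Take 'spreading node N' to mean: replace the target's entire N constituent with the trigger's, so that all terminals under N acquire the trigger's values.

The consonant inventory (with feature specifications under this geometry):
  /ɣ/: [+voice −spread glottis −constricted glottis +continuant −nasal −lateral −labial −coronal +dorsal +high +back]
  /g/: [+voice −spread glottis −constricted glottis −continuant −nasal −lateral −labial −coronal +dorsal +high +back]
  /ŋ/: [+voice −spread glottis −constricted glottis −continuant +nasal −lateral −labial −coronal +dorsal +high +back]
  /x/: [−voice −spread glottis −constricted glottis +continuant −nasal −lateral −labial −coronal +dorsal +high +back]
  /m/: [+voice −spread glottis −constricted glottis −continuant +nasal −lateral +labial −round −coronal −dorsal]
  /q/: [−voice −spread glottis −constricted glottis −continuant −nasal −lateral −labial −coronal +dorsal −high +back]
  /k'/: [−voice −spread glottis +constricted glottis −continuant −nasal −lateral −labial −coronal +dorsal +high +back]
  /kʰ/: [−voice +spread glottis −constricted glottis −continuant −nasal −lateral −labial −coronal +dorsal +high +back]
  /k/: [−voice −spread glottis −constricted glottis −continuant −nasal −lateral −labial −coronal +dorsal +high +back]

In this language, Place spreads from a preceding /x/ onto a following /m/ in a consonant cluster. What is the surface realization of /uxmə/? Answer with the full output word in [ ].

[uxŋə]

Place immediately or transitively dominates [labial], [round], [distributed], [coronal], [anterior], [strident], [dorsal], [high], [back].
The target acquires /x/'s values for everything under Place — [−labial], [−coronal], [+dorsal], [+high], [+back] — while keeping its own [voice], [spread glottis], [constricted glottis], ….
This feature bundle is that of [ŋ], so /uxmə/ surfaces as [uxŋə].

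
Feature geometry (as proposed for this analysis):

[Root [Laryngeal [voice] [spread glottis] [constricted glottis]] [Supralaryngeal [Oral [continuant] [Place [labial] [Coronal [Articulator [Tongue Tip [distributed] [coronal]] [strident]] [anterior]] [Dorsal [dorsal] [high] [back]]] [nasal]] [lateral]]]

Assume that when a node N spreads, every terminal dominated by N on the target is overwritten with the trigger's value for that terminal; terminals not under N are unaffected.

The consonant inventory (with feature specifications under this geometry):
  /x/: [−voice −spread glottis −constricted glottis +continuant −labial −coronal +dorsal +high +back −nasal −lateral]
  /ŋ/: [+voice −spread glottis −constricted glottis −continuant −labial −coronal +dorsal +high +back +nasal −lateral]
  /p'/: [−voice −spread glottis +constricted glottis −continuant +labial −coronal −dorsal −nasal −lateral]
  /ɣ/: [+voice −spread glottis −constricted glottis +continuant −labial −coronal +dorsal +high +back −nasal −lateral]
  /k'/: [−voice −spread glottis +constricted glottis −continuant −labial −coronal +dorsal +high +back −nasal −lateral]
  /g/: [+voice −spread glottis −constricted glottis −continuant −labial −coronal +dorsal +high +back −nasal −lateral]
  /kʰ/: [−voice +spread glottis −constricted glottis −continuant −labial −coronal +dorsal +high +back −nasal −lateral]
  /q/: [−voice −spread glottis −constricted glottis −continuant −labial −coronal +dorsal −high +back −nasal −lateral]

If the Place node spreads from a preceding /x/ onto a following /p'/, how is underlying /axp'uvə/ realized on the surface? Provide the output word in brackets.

The Place node dominates the terminals [labial], [distributed], [coronal], [strident], [anterior], [dorsal], [high], [back].
After delinking /p'/'s Place and linking /x/'s, the affected terminals become [−labial], [−coronal], [+dorsal], [+high], [+back]; [voice], [spread glottis], [constricted glottis], … (outside Place) are retained from /p'/.
The resulting bundle matches /k'/ in the inventory; substituting it for /p'/ gives [axk'uvə].

[axk'uvə]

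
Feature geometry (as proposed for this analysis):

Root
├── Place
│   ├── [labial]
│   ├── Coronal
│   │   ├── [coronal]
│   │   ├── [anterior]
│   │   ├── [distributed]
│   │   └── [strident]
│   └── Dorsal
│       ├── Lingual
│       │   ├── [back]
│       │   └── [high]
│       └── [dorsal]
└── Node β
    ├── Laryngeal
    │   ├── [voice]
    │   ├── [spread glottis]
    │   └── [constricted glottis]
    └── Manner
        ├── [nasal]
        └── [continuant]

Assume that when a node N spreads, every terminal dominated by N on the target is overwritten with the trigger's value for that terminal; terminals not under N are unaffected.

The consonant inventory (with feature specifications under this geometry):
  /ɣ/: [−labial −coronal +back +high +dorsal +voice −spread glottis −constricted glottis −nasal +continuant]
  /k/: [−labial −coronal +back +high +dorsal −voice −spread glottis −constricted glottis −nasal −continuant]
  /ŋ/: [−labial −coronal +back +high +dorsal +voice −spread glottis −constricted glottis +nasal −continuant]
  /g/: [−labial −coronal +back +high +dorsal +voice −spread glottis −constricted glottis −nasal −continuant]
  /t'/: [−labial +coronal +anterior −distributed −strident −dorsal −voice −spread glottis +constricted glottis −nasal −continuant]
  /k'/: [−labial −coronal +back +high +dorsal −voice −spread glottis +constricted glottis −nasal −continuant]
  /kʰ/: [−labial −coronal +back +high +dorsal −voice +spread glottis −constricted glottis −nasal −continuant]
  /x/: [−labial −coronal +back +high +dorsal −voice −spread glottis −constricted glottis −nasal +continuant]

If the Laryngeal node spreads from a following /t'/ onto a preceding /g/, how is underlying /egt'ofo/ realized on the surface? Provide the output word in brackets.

Terminals under Laryngeal in this geometry: [voice], [spread glottis], [constricted glottis].
After delinking /g/'s Laryngeal and linking /t'/'s, the affected terminals become [−voice], [−spread glottis], [+constricted glottis]; [labial], [coronal], [back], … (outside Laryngeal) are retained from /g/.
The resulting bundle matches /k'/ in the inventory; substituting it for /g/ gives [ek't'ofo].

[ek't'ofo]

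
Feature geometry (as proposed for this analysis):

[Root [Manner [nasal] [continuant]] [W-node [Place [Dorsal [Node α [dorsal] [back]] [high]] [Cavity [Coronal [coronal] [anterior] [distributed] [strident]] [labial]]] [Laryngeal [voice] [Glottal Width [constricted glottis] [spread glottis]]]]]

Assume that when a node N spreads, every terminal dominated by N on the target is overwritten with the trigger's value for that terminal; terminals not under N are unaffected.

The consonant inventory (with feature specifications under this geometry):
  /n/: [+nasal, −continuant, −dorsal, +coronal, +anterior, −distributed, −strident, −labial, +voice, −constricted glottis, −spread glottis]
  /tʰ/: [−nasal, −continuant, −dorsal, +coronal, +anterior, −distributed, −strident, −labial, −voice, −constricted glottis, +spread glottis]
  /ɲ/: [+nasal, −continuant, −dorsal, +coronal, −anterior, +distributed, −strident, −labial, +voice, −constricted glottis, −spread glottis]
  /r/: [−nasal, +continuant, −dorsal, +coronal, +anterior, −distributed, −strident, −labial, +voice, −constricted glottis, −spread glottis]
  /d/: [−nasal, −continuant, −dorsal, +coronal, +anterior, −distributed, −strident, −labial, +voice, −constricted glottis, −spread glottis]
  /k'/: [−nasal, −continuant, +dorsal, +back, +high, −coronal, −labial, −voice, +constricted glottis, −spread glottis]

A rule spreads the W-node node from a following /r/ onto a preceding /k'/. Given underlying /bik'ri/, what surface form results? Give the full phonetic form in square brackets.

[bidri]

Terminals under W-node in this geometry: [dorsal], [back], [high], [coronal], [anterior], [distributed], [strident], [labial], [voice], [constricted glottis], [spread glottis].
The target acquires /r/'s values for everything under W-node — [−dorsal], [+coronal], [+anterior], [−distributed], [−strident], [−labial], [+voice], [−constricted glottis], [−spread glottis] — while keeping its own [nasal], [continuant].
This feature bundle is that of [d], so /bik'ri/ surfaces as [bidri].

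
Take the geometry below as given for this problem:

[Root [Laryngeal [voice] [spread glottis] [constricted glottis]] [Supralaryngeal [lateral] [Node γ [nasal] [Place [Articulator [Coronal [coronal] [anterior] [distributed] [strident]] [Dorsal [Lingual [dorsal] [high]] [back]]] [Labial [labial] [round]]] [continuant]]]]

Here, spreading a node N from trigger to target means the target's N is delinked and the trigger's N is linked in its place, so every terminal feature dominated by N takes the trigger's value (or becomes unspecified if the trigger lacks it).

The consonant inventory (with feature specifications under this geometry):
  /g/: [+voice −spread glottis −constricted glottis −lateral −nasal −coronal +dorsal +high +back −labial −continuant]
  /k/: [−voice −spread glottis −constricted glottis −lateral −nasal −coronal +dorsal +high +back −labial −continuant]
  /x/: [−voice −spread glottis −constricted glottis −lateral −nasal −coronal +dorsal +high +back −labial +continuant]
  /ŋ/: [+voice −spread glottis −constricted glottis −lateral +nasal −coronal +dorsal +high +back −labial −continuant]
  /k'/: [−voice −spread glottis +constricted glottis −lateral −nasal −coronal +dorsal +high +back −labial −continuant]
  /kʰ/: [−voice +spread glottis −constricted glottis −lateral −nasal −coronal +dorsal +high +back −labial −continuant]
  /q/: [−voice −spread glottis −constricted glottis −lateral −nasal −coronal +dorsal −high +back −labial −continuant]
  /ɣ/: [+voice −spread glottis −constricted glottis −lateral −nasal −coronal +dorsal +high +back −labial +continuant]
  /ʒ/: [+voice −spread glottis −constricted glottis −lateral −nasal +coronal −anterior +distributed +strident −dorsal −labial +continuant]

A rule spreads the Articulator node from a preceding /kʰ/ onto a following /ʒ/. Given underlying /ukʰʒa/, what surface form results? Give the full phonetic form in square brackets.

Terminals under Articulator in this geometry: [coronal], [anterior], [distributed], [strident], [dorsal], [high], [back].
Spreading Articulator from /kʰ/ onto /ʒ/ replaces those values with /kʰ/'s: [−coronal], [+dorsal], [+high], [+back]. Features outside Articulator ([voice], [spread glottis], [constricted glottis], …) stay as in /ʒ/.
The resulting bundle matches /ɣ/ in the inventory; substituting it for /ʒ/ gives [ukʰɣa].

[ukʰɣa]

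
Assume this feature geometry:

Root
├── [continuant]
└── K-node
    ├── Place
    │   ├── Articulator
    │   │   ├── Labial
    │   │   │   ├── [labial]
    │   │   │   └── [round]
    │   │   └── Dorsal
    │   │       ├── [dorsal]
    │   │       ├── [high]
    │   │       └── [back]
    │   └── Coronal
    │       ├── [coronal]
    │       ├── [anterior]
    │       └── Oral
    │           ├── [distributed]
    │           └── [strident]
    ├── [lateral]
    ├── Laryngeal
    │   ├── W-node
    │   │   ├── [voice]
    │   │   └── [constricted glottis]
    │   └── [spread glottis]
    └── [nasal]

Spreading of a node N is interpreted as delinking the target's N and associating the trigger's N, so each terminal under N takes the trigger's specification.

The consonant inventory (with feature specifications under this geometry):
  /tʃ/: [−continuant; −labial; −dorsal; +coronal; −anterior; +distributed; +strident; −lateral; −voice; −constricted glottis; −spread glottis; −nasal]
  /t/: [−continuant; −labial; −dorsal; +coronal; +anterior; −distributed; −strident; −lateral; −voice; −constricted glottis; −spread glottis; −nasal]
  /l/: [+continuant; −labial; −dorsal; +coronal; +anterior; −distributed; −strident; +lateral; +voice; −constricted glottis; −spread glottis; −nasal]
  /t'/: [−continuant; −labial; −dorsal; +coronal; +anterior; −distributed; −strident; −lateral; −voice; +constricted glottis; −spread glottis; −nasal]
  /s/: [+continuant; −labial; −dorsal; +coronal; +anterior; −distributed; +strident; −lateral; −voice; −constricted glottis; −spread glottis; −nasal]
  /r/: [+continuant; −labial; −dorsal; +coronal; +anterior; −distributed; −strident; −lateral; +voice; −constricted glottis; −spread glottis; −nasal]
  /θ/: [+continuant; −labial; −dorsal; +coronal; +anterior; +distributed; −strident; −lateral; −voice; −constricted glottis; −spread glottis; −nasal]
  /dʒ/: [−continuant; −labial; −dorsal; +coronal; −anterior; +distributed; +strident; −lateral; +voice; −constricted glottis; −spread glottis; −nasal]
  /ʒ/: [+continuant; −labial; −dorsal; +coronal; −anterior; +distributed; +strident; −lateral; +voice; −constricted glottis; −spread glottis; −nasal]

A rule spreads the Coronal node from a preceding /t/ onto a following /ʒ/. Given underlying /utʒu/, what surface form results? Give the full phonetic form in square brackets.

[utru]

The Coronal node dominates the terminals [coronal], [anterior], [distributed], [strident].
Spreading Coronal from /t/ onto /ʒ/ replaces those values with /t/'s: [+coronal], [+anterior], [−distributed], [−strident]. Features outside Coronal ([continuant], [labial], [dorsal], …) stay as in /ʒ/.
This feature bundle is that of [r], so /utʒu/ surfaces as [utru].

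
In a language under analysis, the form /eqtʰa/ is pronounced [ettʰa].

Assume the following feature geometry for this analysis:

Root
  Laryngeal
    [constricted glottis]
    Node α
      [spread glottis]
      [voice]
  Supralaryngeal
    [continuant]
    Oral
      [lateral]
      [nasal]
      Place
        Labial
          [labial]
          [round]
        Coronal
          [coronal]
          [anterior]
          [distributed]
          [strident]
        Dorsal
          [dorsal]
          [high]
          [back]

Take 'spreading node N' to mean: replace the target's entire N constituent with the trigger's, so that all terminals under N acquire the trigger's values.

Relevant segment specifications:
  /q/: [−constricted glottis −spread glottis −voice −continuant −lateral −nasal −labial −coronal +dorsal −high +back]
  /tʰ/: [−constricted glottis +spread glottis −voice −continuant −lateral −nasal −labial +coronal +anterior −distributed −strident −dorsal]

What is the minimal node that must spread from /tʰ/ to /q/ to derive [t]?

Comparing /q/ with its surface form [t], the features that change are [coronal], [anterior], [distributed], [strident], [dorsal], [high], [back].
These terminals are all dominated by Place, and no proper subconstituent of Place covers them all; Place is their lowest common ancestor.
If Place spreads, every terminal under it takes /tʰ/'s value, producing [t] as observed.
[spread glottis] stays as in /q/ although /tʰ/ differs there, so no node dominating it spread; among the remaining candidates Place is the lowest that derives the output.

Place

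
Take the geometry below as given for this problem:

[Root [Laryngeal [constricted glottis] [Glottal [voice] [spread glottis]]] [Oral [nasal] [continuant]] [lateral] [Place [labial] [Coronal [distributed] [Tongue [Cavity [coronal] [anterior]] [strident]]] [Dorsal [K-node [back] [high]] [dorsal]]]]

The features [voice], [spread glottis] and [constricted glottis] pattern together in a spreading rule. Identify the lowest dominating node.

[voice]: Root ▹ Laryngeal ▹ Glottal ▹ [voice].
[spread glottis]: Root ▹ Laryngeal ▹ Glottal ▹ [spread glottis].
[constricted glottis]: Root ▹ Laryngeal ▹ [constricted glottis].
The listed terminals split across distinct daughters of Laryngeal, so Laryngeal itself is the smallest node containing them all.

Laryngeal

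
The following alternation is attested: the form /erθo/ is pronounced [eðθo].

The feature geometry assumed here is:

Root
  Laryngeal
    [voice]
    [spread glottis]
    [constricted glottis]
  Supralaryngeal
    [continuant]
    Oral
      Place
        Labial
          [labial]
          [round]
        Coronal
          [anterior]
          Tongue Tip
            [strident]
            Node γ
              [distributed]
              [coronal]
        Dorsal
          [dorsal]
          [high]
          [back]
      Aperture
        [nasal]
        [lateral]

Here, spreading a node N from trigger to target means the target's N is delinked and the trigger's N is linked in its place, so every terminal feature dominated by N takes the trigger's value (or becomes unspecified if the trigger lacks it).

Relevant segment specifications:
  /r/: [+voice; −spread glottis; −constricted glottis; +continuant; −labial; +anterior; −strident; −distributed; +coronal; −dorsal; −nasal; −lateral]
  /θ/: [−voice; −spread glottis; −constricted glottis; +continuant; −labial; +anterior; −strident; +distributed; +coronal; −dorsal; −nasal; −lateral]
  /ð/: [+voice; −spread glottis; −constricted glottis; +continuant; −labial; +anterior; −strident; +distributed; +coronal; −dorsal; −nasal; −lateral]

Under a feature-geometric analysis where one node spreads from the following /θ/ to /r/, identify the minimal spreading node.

Feature comparison: [distributed] differs between /r/ and [ð]; the remaining terminals match.
With a single altered terminal, the smallest constituent that could spread is that terminal — [distributed].
[voice] stays as in /r/ although /θ/ differs there, so no node dominating it spread; among the remaining candidates [distributed] is the lowest that derives the output.

[distributed]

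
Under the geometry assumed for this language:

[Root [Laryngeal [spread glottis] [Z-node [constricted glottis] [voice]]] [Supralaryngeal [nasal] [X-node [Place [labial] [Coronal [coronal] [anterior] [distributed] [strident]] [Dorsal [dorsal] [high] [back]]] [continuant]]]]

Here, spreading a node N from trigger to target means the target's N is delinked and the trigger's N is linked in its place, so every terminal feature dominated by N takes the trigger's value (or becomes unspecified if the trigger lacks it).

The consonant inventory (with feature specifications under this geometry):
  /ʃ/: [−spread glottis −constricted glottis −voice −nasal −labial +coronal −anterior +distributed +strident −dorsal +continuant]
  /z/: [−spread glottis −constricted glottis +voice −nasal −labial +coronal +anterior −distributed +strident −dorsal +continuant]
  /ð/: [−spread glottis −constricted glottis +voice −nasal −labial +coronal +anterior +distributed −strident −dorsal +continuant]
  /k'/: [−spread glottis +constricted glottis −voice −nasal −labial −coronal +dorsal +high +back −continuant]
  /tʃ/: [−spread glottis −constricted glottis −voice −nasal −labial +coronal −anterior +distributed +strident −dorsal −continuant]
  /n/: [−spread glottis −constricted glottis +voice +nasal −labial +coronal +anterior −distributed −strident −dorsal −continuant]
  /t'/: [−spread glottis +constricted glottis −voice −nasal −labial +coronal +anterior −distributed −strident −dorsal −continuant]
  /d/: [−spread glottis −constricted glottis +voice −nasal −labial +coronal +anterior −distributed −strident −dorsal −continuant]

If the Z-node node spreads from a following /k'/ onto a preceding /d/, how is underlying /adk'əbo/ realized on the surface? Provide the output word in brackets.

[at'k'əbo]

The Z-node node dominates the terminals [constricted glottis], [voice].
After delinking /d/'s Z-node and linking /k'/'s, the affected terminals become [+constricted glottis], [−voice]; [spread glottis], [nasal], [labial], … (outside Z-node) are retained from /d/.
This feature bundle is that of [t'], so /adk'əbo/ surfaces as [at'k'əbo].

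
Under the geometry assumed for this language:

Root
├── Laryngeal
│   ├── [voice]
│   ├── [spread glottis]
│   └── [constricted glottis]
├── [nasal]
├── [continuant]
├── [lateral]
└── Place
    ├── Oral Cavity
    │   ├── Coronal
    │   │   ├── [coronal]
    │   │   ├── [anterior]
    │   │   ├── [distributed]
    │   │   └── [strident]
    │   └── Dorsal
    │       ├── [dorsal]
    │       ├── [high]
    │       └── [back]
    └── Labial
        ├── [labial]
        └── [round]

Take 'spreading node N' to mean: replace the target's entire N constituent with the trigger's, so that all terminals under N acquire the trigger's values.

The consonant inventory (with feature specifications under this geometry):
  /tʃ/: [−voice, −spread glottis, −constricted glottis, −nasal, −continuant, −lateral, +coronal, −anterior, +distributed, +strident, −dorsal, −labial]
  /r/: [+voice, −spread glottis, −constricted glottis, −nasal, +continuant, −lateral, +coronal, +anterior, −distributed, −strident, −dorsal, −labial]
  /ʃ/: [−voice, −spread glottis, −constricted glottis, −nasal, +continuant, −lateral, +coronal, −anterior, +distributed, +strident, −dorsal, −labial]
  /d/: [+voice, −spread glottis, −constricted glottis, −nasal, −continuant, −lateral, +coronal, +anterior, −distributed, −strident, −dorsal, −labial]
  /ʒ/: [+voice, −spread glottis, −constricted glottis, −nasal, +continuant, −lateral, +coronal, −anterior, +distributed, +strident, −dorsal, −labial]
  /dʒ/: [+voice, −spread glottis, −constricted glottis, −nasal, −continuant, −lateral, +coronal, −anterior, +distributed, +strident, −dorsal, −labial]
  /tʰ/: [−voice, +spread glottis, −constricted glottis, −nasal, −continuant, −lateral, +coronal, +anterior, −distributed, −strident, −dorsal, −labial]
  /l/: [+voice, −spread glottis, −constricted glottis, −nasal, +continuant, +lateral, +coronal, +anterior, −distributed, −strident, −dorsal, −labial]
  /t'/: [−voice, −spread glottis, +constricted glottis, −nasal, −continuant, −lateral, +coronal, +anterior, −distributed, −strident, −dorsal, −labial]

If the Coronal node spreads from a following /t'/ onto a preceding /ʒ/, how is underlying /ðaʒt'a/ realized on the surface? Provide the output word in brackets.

The Coronal node dominates the terminals [coronal], [anterior], [distributed], [strident].
The target acquires /t'/'s values for everything under Coronal — [+coronal], [+anterior], [−distributed], [−strident] — while keeping its own [voice], [spread glottis], [constricted glottis], ….
This feature bundle is that of [r], so /ðaʒt'a/ surfaces as [ðart'a].

[ðart'a]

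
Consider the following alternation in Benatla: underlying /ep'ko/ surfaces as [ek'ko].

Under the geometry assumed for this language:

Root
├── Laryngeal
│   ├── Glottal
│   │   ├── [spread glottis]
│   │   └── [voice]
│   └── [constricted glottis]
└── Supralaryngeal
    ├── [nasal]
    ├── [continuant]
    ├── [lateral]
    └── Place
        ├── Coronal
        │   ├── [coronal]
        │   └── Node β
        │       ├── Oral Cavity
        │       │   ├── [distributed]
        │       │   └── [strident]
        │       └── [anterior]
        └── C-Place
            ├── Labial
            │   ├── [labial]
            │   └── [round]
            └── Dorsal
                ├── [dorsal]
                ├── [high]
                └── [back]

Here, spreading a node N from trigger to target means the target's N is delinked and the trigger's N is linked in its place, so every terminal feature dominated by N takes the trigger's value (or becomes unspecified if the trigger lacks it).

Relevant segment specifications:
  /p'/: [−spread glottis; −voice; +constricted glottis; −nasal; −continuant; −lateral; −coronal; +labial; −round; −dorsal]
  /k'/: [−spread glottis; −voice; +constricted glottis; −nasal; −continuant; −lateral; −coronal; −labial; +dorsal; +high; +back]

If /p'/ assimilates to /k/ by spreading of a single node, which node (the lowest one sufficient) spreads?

Comparing /p'/ with its surface form [k'], the features that change are [labial], [round], [dorsal], [high], [back].
Tracing each changed feature up the tree, the paths first meet at C-Place; any lower node misses at least one of them.
Spreading C-Place from /k/ overwrites each of those terminals with /k/'s values, yielding exactly [k'].
[constricted glottis], a feature on which the two segments disagree outside C-Place, is unchanged — nothing dominating it spread, and C-Place is the minimal sufficient constituent.

C-Place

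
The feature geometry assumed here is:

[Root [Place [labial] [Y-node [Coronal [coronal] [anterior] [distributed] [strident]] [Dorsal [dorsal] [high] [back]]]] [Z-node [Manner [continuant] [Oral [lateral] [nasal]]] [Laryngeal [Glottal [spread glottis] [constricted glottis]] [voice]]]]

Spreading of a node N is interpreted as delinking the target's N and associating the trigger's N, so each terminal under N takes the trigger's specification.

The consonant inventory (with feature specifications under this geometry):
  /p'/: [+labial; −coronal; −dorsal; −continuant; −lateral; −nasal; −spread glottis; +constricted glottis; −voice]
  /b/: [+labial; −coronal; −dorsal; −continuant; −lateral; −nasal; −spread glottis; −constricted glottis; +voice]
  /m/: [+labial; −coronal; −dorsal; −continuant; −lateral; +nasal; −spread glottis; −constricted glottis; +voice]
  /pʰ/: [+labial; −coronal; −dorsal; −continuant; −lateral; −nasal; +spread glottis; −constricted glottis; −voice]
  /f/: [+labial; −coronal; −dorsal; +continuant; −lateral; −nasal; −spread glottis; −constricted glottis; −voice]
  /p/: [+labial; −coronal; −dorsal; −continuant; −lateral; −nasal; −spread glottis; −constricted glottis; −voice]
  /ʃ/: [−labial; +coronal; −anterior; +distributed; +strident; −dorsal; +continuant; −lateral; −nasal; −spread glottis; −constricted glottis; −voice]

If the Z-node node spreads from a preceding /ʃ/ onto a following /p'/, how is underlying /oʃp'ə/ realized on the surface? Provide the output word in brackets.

Terminals under Z-node in this geometry: [continuant], [lateral], [nasal], [spread glottis], [constricted glottis], [voice].
Spreading Z-node from /ʃ/ onto /p'/ replaces those values with /ʃ/'s: [+continuant], [−lateral], [−nasal], [−spread glottis], [−constricted glottis], [−voice]. Features outside Z-node ([labial], [coronal], [dorsal]) stay as in /p'/.
Among the inventory, only /f/ has exactly this specification, giving the surface form [oʃfə].

[oʃfə]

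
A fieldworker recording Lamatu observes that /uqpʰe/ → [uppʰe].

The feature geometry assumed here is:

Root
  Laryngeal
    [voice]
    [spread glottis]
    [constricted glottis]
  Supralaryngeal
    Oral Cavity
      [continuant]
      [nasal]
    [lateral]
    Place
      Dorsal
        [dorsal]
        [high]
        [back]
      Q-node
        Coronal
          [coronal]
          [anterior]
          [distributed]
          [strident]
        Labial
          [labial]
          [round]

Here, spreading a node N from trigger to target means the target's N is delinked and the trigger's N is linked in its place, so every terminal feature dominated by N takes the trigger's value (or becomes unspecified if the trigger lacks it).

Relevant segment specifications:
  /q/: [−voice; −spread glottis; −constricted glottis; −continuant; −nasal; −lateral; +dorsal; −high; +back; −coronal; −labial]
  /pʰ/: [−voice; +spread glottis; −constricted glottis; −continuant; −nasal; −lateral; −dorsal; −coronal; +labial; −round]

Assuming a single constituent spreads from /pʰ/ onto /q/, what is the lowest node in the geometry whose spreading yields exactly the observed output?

Place

/q/ and [p] differ in [labial], [round], [dorsal], [high], [back]; every other specified feature is identical.
The smallest constituent containing every changed terminal is Place — each of its daughters lacks at least one of the affected features.
Delinking /q/'s Place and associating /pʰ/'s Place gives precisely the feature bundle of [p].
[spread glottis] stays as in /q/ although /pʰ/ differs there, so no node dominating it spread; among the remaining candidates Place is the lowest that derives the output.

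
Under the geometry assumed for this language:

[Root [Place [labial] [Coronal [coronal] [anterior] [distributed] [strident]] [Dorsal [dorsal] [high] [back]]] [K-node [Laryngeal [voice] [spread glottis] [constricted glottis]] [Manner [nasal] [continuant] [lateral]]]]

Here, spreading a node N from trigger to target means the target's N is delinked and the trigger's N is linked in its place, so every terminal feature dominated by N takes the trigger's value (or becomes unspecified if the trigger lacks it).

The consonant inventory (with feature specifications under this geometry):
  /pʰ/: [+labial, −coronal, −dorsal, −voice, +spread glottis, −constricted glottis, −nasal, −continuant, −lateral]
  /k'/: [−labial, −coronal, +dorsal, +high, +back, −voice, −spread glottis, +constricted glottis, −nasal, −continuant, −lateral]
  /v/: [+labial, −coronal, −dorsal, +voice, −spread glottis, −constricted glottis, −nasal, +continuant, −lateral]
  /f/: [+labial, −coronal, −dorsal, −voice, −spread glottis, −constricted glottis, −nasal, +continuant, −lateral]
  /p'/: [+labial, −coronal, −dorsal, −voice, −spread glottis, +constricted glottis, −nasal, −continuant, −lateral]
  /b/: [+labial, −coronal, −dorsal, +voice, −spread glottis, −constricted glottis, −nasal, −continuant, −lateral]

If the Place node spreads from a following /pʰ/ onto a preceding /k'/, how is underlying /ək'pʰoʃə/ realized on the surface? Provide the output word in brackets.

[əp'pʰoʃə]

Place immediately or transitively dominates [labial], [coronal], [anterior], [distributed], [strident], [dorsal], [high], [back].
After delinking /k'/'s Place and linking /pʰ/'s, the affected terminals become [+labial], [−coronal], [−dorsal]; [voice], [spread glottis], [constricted glottis], … (outside Place) are retained from /k'/.
The resulting bundle matches /p'/ in the inventory; substituting it for /k'/ gives [əp'pʰoʃə].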